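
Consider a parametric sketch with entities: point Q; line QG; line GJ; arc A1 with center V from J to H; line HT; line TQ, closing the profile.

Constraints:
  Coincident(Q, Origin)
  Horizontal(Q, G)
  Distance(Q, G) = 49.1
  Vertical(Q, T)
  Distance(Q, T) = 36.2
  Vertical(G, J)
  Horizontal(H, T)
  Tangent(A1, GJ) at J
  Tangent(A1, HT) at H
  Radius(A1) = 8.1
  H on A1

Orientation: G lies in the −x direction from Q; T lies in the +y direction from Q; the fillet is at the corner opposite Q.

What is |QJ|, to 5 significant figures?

56.572

Q is at the origin; Q and G share the same y with |QG| = 49.1 and G on the −x side, so G = (-49.100, 0.0000). QT is vertical with |QT| = 36.2 and T on the +y side, so T = (0.0000, 36.200). The virtual corner opposite Q is at (-49.100, 36.200). The tangent condition forces VJ to be normal to GJ and the tangent condition forces VH to be normal to HT, with radius 8.1, so the center V sits 8.1 in from both sides at V = (-41.000, 28.100). That places the tangent points at J = (-49.100, 28.100) on GJ and H = (-41.000, 36.200) on HT. Then |QJ| = |J − Q| = 56.572.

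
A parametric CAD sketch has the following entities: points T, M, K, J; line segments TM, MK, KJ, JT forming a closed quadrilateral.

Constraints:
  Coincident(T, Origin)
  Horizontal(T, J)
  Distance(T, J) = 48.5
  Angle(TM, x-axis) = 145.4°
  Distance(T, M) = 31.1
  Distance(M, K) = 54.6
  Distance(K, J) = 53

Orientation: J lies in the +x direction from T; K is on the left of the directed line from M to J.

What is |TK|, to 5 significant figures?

50.283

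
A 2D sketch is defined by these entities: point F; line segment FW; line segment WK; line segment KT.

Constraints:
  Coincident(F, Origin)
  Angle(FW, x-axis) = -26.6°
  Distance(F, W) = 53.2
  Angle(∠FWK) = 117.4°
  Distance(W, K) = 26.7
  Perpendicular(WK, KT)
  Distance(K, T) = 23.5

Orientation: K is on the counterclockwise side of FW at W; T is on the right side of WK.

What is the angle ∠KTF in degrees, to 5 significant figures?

35.890°

∠FWK = 117.4°, so WK runs at -26.6° + (180° − 117.4°) = 36.000° from the x-axis; with |WK| = 26.7, K = W + 26.7·(cos 36.000°, sin 36.000°) = (69.170, -8.1269). WK ⟂ KT; with |KT| = 23.5 on the right of WK, T = K + 23.5·(0.58779, -0.80902) = (82.983, -27.139). Then cos ∠KTF = TK·TF / (|TK||TF|), giving 35.890°.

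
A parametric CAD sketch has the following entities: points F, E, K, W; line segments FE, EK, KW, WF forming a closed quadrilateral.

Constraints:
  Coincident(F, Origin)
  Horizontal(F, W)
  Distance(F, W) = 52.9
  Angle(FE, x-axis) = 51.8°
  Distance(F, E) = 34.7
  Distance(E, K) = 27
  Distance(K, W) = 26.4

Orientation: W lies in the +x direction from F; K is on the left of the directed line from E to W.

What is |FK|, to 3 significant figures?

55.0

F is at the origin; F and W share the same y with |FW| = 52.9 and W in +x, so W = (52.9, 0). FE runs at 51.8° with |FE| = 34.7, so E = (21.5, 27.3). K is determined by |EK| = 27.0 and |KW| = 26.4 together: it lies at the intersection of circle(E, 27.0) and circle(W, 26.4). With |EW| = 41.6, the foot of the radical line on EW is 21.2 from E and the perpendicular offset is √(27.0² − 21.2²) = 16.7. Taking the left-of-EW solution: K = (48.4, 26.0).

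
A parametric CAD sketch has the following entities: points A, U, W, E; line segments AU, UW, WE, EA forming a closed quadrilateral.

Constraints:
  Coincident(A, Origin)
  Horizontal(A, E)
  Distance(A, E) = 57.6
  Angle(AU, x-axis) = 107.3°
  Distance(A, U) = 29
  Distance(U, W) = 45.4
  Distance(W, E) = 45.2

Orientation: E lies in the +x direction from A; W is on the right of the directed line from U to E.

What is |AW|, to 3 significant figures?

18.2

A is at the origin; AE is horizontal with |AE| = 57.6 and E in +x, so E = (57.6, 0). AU runs at 107.3° with |AU| = 29.0, so U = (-8.62, 27.7). W is determined by |UW| = 45.4 and |WE| = 45.2 together: it lies at the intersection of circle(U, 45.4) and circle(E, 45.2). With |UE| = 71.8, the foot of the radical line on UE is 36.0 from U and the perpendicular offset is √(45.4² − 36.0²) = 27.6. Taking the right-of-UE solution: W = (13.9, -11.7).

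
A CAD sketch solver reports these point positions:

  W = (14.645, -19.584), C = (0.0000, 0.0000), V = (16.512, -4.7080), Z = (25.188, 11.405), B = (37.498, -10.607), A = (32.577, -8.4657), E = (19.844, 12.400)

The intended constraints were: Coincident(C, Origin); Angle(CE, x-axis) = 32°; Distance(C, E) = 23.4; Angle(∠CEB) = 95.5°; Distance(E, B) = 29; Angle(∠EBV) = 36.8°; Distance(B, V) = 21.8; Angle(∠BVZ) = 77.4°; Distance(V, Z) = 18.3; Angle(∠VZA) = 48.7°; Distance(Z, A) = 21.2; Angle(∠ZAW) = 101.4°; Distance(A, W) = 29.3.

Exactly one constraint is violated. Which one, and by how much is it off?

Distance(A, W) = 29.3 — off by 8.20.

C = (0.00, 0.00) ✓; CE at 32.00° ✓; |CE| = 23.40 ✓; ∠CEB = 95.50° ✓; |EB| = 29.00 ✓; ∠EBV = 36.80° ✓; |BV| = 21.80 ✓; ∠BVZ = 77.40° ✓; |VZ| = 18.30 ✓; ∠VZA = 48.70° ✓; |ZA| = 21.20 ✓; ∠ZAW = 101.4° ✓; |AW| = 21.10 ✗.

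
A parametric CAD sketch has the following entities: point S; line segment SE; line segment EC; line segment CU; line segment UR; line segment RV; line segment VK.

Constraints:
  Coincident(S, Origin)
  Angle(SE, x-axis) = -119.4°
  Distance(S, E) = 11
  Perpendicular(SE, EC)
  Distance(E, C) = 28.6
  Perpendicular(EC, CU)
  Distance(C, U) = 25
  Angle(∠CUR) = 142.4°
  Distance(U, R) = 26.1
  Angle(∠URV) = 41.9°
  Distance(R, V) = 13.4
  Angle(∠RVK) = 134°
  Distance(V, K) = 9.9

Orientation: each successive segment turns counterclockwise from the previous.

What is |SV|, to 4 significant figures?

24.30

∠CUR = 142.4° gives UR at 98.20° from the x-axis; with |UR| = 26.1, R = (28.07, 23.99). ∠URV = 41.9° gives RV at -123.7° from the x-axis; with |RV| = 13.4, V = (20.63, 12.84). Then |SV| = |V − S| = 24.30.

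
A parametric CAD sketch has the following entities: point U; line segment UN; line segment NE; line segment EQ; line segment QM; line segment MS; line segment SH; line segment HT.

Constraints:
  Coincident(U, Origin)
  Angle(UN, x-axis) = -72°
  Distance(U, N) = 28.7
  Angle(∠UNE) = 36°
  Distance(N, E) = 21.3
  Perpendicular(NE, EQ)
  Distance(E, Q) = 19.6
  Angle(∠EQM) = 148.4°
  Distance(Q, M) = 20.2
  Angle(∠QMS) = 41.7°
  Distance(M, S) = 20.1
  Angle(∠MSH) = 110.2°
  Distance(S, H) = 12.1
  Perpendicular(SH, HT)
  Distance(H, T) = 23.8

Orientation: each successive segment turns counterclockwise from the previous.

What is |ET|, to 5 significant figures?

32.548

U is at the origin; UN runs at -72.0° with length 28.7, so N = (8.8688, -27.295). ∠UNE = 36.0° gives NE at 72.000° from the x-axis; with |NE| = 21.3, E = (15.451, -7.0378). The perpendicularity gives EQ at right angles to NE, so EQ runs at 162.00°; with |EQ| = 19.6, Q = (-3.1899, -0.98109). ∠EQM = 148.4° gives QM at -166.40° from the x-axis; with |QM| = 20.2, M = (-22.823, -5.7310). ∠QMS = 41.7° gives MS at -28.100° from the x-axis; with |MS| = 20.1, S = (-5.0927, -15.198). ∠MSH = 110.2° gives SH at 41.700° from the x-axis; with |SH| = 12.1, H = (3.9416, -7.1490). SH ⟂ HT, so HT runs at 131.70°; with |HT| = 23.8, T = (-11.891, 10.621). Then |ET| = |T − E| = 32.548.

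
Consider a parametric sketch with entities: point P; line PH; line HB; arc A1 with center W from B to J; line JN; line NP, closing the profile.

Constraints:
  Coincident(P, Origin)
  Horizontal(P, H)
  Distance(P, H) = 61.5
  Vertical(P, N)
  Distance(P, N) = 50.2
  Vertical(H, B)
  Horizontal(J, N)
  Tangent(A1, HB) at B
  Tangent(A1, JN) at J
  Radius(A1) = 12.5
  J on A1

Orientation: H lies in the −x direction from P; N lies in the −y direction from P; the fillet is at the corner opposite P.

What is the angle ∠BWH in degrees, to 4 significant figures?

71.66°

P is at the origin; PH is horizontal with |PH| = 61.5 and H on the −x side, so H = (-61.50, 0.000). P and N share the same x with |PN| = 50.2 and N on the −y side, so N = (0.000, -50.20). The virtual corner opposite P is at (-61.50, -50.20). Tangency of A1 to HB means the radius WB is perpendicular to HB and tangency of A1 to JN means the radius WJ is perpendicular to JN, with radius 12.5, so the center W sits 12.5 in from both sides at W = (-49.00, -37.70). That places the tangent points at B = (-61.50, -37.70) on HB and J = (-49.00, -50.20) on JN. Then cos ∠BWH = WB·WH / (|WB||WH|), giving 71.66°.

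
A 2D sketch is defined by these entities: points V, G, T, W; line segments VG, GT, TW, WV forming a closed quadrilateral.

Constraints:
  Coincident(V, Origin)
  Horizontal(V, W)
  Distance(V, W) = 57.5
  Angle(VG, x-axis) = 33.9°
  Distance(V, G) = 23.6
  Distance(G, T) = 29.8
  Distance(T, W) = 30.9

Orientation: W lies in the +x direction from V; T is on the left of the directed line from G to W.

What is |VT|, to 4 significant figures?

53.38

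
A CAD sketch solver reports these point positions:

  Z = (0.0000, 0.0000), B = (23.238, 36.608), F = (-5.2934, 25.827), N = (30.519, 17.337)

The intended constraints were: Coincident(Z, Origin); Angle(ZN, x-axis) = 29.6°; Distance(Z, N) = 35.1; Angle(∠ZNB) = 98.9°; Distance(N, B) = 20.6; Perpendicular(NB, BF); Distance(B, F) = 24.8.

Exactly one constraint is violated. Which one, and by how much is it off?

Distance(B, F) = 24.8 — off by 5.70.

Z = (0.00, 0.00) ✓; ZN at 29.60° ✓; |ZN| = 35.10 ✓; ∠ZNB = 98.90° ✓; |NB| = 20.60 ✓; ∠(NB, BF) = 90.00° ✓; |BF| = 30.50 ✗.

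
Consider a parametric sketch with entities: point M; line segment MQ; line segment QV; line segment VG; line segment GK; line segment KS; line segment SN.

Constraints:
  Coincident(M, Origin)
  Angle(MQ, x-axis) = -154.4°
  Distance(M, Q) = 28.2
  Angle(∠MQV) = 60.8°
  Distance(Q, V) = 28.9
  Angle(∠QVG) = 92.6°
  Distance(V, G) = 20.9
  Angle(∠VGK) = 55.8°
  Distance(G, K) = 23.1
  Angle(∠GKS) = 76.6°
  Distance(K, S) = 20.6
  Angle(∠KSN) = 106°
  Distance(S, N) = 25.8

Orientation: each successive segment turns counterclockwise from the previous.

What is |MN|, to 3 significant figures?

38.0

∠GKS = 76.6° gives KS at -80.2° from the x-axis; with |KS| = 20.6, S = (-8.55, -31.2). ∠KSN = 106.0° gives SN at -6.20° from the x-axis; with |SN| = 25.8, N = (17.1, -34.0). Then |MN| = |N − M| = 38.0.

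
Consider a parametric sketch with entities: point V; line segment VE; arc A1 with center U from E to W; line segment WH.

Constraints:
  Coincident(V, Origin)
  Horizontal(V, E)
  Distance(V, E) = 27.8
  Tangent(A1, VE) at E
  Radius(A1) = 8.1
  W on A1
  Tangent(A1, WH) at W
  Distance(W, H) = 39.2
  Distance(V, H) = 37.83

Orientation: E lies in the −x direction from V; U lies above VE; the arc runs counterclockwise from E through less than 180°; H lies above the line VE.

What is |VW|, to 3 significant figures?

21.2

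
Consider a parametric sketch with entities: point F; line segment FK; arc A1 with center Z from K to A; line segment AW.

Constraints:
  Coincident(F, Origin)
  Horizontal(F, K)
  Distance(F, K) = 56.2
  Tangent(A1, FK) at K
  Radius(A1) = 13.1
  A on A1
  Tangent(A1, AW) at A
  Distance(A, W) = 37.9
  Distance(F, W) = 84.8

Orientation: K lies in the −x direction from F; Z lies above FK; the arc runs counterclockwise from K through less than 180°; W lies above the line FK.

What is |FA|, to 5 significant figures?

49.939

F is at the origin; FK is horizontal with |FK| = 56.2 and K on the −x side, so K = (-56.200, 0.0000). A1 meets FK tangentially, so ZK is at right angles to FK, so Z = K + (0, 13.1) = (-56.200, 13.100). Since ZA ⟂ AW (tangency), |ZW| = √(13.1² + 37.9²) = 40.100 regardless of where A sits on A1. So W lies on both circle(F, 84.8) and circle(Z, 40.100); the above-FK intersection is W = (-67.260, 51.645). A is the foot of the tangent from W: A = (-45.479, 20.628).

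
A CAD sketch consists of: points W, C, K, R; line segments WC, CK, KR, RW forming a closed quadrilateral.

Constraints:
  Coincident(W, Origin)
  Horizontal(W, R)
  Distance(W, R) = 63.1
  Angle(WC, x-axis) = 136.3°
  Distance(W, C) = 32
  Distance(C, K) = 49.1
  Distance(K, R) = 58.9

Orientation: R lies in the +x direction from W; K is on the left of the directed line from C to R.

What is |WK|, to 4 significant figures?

47.28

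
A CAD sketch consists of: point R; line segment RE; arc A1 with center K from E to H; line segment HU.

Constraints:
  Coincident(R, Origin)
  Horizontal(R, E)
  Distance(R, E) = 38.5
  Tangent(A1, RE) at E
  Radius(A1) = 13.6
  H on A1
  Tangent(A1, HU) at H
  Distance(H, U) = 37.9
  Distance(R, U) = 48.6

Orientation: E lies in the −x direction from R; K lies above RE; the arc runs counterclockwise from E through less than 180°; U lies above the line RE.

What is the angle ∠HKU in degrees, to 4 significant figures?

70.26°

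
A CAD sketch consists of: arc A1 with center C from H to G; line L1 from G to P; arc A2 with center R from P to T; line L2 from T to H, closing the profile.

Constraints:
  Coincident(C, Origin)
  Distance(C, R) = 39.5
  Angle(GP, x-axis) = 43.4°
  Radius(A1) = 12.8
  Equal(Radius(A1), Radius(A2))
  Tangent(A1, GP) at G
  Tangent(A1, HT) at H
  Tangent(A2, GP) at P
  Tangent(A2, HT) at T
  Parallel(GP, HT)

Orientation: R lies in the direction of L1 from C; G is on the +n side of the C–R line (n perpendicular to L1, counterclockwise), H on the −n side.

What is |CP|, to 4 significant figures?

41.52

The slot axis is L1's direction at 43.4°, so u = (cos 43.4°, sin 43.4°) = (0.7266, 0.6871) and n = (−sin 43.4°, cos 43.4°) = (-0.6871, 0.7266). C is at the origin and R lies 39.5 along u from C, so R = 39.5·u = (28.70, 27.14). Tangency of A1 to both parallel lines with radius 12.8 puts G and H at C ± 12.8·n: G = (-8.795, 9.300), H = (8.795, -9.300). Equal radii place P and T the same way about R: P = R + 12.8·n = (19.90, 36.44), T = R − 12.8·n = (37.49, 17.84). Then |CP| = |P − C| = 41.52.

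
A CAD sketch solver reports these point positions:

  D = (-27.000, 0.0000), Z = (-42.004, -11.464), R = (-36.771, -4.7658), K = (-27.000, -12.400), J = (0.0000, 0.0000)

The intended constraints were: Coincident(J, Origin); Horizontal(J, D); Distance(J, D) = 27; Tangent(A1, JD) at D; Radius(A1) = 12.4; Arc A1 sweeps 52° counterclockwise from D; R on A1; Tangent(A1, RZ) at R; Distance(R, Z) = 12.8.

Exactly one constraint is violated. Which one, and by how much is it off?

Distance(R, Z) = 12.8 — off by 4.30.

J = (0.00, 0.00) ✓; J.y = 0.00, D.y = 0.00 ✓; |JD| = 27.00 ✓; ∠(KD, DJ) = 90.00° ✓; |KD| = 12.40 ✓; bearing(K→R) − bearing(K→D) = 52.00° ✓; |KR| = 12.40 ✓; ∠(KR, RZ) = 90.00° ✓; |RZ| = 8.500 ✗.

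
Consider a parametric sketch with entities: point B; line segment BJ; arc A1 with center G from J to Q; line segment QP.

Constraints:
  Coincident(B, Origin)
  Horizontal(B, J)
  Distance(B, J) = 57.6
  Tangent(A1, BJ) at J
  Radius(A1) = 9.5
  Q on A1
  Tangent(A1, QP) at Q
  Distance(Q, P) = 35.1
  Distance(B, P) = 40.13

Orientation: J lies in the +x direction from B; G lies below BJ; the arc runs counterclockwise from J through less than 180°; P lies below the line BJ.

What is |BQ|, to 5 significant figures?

50.588

Checks: |GQ| = 9.500 ✓; ∠(GQ, QP) = 90.00° ✓; |QP| = 35.10 ✓; |BP| = 40.13 ✓.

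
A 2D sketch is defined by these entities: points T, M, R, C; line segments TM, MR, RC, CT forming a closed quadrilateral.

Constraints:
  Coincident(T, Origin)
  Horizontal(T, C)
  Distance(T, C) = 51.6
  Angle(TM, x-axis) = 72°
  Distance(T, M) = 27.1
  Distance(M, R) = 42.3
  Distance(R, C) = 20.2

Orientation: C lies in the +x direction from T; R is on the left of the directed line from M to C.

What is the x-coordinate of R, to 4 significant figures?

50.30

T is at the origin; T and C share the same y with |TC| = 51.6 and C in +x, so C = (51.6, 0). TM runs at 72.0° with |TM| = 27.1, so M = (8.374, 25.77). R is determined by |MR| = 42.3 and |RC| = 20.2 together: it lies at the intersection of circle(M, 42.3) and circle(C, 20.2). With |MC| = 50.33, the foot of the radical line on MC is 38.89 from M and the perpendicular offset is √(42.3² − 38.89²) = 16.65. Taking the left-of-MC solution: R = (50.30, 20.16).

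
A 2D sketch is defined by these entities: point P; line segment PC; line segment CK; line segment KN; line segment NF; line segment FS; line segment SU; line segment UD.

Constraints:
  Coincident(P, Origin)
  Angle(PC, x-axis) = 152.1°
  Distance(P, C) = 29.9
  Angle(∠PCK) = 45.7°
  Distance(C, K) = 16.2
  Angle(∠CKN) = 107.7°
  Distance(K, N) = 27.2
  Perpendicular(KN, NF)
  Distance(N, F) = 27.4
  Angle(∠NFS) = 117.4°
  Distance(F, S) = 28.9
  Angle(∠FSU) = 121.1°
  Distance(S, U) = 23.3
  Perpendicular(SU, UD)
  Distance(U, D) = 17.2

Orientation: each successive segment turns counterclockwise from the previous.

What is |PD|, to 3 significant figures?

33.3

P is at the origin; PC runs at 152.1° with length 29.9, so C = (-26.4, 14.0). ∠PCK = 45.7° gives CK at -73.6° from the x-axis; with |CK| = 16.2, K = (-21.9, -1.55). ∠CKN = 107.7° gives KN at -1.30° from the x-axis; with |KN| = 27.2, N = (5.34, -2.17). KN ⟂ NF, so NF runs at 88.7°; with |NF| = 27.4, F = (5.96, 25.2). ∠NFS = 117.4° gives FS at 151° from the x-axis; with |FS| = 28.9, S = (-19.4, 39.1). ∠FSU = 121.1° gives SU at -150° from the x-axis; with |SU| = 23.3, U = (-39.5, 27.4). SU is perpendicular to UD, so UD runs at -59.8°; with |UD| = 17.2, D = (-30.9, 12.5). Then |PD| = |D − P| = 33.3.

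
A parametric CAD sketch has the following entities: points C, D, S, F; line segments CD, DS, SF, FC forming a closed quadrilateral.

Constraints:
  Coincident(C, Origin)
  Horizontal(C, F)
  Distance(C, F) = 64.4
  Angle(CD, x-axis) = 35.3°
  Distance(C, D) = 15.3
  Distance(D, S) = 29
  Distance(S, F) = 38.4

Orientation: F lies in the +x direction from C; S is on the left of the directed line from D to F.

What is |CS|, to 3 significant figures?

44.3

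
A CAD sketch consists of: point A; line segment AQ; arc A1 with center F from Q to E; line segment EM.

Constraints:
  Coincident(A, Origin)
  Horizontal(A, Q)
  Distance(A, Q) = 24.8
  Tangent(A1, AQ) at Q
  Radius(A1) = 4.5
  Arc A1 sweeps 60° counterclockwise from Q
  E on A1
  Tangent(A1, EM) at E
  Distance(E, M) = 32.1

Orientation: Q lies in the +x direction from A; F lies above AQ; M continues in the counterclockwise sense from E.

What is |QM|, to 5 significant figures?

36.067

On A1, Q sits at bearing -90° from F; a 60° counterclockwise sweep puts E at bearing -30°, so E = F + 4.5·(cos -30°, sin -30°) = (28.697, 2.2500). A1 meets EM tangentially, so FE is at right angles to EM, so EM runs along (−sin -30°, cos -30°); with |EM| = 32.1, M = (44.747, 30.049). Then |QM| = |M − Q| = 36.067.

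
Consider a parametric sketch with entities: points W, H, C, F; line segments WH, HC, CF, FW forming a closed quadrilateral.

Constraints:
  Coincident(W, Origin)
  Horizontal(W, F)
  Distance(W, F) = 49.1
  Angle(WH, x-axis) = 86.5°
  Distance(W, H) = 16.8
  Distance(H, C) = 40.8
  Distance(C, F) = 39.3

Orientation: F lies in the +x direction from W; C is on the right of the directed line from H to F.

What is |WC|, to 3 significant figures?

26.5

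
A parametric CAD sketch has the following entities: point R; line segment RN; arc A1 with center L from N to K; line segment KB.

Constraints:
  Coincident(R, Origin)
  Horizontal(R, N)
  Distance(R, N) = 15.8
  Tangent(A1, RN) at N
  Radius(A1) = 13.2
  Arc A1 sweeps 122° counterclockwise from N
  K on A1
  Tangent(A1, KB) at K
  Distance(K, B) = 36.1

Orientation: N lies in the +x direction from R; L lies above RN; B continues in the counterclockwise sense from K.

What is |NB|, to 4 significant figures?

51.43

R is at the origin; R and N share the same y with |RN| = 15.8 and N on the +x side, so N = (15.80, 0.000). A1 meets RN tangentially, so LN is at right angles to RN, so L = N + (0, 13.2) = (15.80, 13.20). On A1, N sits at bearing -90° from L; a 122° counterclockwise sweep puts K at bearing 32°, so K = L + 13.2·(cos 32°, sin 32°) = (26.99, 20.19). The tangent condition forces LK to be normal to KB, so KB runs along (−sin 32°, cos 32°); with |KB| = 36.1, B = (7.864, 50.81). Then |NB| = |B − N| = 51.43.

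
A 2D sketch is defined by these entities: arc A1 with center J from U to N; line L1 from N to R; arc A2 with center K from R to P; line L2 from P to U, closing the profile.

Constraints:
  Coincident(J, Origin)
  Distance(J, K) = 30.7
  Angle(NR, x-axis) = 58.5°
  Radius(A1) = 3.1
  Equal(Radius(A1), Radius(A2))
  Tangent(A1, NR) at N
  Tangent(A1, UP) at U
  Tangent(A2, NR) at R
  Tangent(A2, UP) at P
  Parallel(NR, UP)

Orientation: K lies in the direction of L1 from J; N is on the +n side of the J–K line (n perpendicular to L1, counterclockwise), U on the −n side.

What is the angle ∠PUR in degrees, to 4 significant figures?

11.42°

Tangency of A1 to both parallel lines with radius 3.1 puts N and U at J ± 3.1·n: N = (-2.643, 1.620), U = (2.643, -1.620). Equal radii place R and P the same way about K: R = K + 3.1·n = (13.40, 27.80), P = K − 3.1·n = (18.68, 24.56). Then cos ∠PUR = UP·UR / (|UP||UR|), giving 11.42°.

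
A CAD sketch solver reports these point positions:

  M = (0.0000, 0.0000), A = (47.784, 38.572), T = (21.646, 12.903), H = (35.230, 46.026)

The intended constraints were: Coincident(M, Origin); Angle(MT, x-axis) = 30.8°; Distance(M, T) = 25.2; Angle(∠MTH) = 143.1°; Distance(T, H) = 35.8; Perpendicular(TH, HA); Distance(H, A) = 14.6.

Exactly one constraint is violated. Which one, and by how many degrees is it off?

Perpendicular(TH, HA) — off by 8.40°.

M = (0.00, 0.00) ✓; MT at 30.80° ✓; |MT| = 25.20 ✓; ∠MTH = 143.1° ✓; |TH| = 35.80 ✓; ∠(TH, HA) = 98.40° ✗; |HA| = 14.60 ✓.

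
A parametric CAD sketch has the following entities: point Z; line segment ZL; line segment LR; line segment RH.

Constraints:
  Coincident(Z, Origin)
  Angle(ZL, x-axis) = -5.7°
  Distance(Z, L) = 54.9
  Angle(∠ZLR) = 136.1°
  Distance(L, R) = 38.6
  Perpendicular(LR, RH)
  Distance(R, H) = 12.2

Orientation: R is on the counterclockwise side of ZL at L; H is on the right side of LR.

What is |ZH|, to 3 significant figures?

92.9

∠ZLR = 136.1°, so LR runs at -5.7° + (180° − 136.1°) = 38.2° from the x-axis; with |LR| = 38.6, R = L + 38.6·(cos 38.2°, sin 38.2°) = (85.0, 18.4). LR is perpendicular to RH; with |RH| = 12.2 on the right of LR, H = R + 12.2·(0.618, -0.786) = (92.5, 8.83). Then |ZH| = |H − Z| = 92.9.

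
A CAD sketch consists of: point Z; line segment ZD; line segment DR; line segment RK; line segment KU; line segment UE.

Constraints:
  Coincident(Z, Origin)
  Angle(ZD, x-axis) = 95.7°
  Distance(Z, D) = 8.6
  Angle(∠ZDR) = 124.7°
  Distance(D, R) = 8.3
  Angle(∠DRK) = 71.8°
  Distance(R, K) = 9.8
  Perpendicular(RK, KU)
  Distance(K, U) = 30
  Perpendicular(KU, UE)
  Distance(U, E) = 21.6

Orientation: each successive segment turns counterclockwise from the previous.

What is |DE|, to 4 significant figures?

26.39

Z is at the origin; ZD runs at 95.7° with length 8.6, so D = (-0.8541, 8.557). ∠ZDR = 124.7° gives DR at 151.0° from the x-axis; with |DR| = 8.3, R = (-8.113, 12.58). ∠DRK = 71.8° gives RK at -100.8° from the x-axis; with |RK| = 9.8, K = (-9.950, 2.955). RK ⟂ KU, so KU runs at -10.80°; with |KU| = 30.0, U = (19.52, -2.666). The perpendicularity gives UE at right angles to KU, so UE runs at 79.20°; with |UE| = 21.6, E = (23.57, 18.55). Then |DE| = |E − D| = 26.39.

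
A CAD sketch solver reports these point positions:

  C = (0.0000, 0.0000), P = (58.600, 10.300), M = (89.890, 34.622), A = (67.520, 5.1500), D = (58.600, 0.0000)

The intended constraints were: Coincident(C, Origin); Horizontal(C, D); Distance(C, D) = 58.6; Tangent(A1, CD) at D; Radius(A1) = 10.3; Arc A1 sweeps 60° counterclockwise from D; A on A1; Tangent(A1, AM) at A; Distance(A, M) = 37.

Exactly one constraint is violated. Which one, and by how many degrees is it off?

Tangent(A1, AM) at A — off by 7.20°.

C = (0.00, 0.00) ✓; C.y = 0.00, D.y = 0.00 ✓; |CD| = 58.60 ✓; ∠(PD, DC) = 90.00° ✓; |PD| = 10.30 ✓; bearing(P→A) − bearing(P→D) = 60.00° ✓; |PA| = 10.30 ✓; ∠(PA, AM) = 97.20° ✗; |AM| = 37.00 ✓.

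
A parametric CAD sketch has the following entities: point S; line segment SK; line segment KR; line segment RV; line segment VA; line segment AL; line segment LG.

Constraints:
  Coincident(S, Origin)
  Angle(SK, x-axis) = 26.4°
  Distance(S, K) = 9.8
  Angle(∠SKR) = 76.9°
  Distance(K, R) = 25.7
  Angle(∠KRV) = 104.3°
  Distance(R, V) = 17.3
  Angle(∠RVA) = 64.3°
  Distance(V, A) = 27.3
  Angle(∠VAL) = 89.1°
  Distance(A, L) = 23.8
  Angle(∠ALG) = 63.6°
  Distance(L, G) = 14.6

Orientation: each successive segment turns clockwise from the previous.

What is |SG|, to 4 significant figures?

21.35

S is at the origin; SK runs at 26.4° with length 9.8, so K = (8.778, 4.357). ∠SKR = 76.9° gives KR at -76.70° from the x-axis; with |KR| = 25.7, R = (14.69, -20.65). ∠KRV = 104.3° gives RV at -152.4° from the x-axis; with |RV| = 17.3, V = (-0.6411, -28.67). ∠RVA = 64.3° gives VA at 91.90° from the x-axis; with |VA| = 27.3, A = (-1.546, -1.383). ∠VAL = 89.1° gives AL at 1.000° from the x-axis; with |AL| = 23.8, L = (22.25, -0.9679). ∠ALG = 63.6° gives LG at -115.4° from the x-axis; with |LG| = 14.6, G = (15.99, -14.16). Then |SG| = |G − S| = 21.35.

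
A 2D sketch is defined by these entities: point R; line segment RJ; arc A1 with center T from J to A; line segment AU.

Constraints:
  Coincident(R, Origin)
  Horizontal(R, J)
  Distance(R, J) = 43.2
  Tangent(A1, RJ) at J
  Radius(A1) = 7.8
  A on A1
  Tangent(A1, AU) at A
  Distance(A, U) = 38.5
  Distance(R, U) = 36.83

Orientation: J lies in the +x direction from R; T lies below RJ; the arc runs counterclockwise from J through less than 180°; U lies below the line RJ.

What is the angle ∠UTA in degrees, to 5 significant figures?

78.547°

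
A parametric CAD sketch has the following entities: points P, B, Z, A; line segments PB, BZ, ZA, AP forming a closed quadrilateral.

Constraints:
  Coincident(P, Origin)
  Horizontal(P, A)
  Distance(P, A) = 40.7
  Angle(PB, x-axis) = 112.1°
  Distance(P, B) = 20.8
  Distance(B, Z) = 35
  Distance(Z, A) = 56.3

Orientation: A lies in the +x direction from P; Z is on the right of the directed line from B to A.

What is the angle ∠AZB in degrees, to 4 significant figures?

64.95°

P is at the origin; P and A share the same y with |PA| = 40.7 and A in +x, so A = (40.7, 0). PB runs at 112.1° with |PB| = 20.8, so B = (-7.825, 19.27). Z is determined by |BZ| = 35.0 and |ZA| = 56.3 together: it lies at the intersection of circle(B, 35.0) and circle(A, 56.3). With |BA| = 52.21, the foot of the radical line on BA is 7.483 from B and the perpendicular offset is √(35.0² − 7.483²) = 34.19. Taking the right-of-BA solution: Z = (-13.49, -15.27).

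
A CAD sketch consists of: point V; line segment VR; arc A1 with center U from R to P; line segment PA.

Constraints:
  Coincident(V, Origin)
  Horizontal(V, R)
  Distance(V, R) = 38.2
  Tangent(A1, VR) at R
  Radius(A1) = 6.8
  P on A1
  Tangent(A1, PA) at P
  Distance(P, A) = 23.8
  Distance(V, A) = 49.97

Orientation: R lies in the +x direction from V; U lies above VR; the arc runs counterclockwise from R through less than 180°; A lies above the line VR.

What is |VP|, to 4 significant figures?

45.58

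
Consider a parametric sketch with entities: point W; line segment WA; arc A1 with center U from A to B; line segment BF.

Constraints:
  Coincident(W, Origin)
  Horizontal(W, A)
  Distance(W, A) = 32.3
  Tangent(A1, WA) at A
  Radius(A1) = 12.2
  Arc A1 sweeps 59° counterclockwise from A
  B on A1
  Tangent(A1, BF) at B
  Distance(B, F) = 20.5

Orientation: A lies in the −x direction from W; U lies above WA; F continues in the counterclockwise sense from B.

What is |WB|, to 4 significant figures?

22.63

W is at the origin; W and A share the same y with |WA| = 32.3 and A on the −x side, so A = (-32.30, 0.000). The tangent condition forces UA to be normal to WA, so U = A + (0, 12.2) = (-32.30, 12.20). On A1, A sits at bearing -90° from U; a 59° counterclockwise sweep puts B at bearing -31°, so B = U + 12.2·(cos -31°, sin -31°) = (-21.84, 5.917). Then |WB| = |B − W| = 22.63.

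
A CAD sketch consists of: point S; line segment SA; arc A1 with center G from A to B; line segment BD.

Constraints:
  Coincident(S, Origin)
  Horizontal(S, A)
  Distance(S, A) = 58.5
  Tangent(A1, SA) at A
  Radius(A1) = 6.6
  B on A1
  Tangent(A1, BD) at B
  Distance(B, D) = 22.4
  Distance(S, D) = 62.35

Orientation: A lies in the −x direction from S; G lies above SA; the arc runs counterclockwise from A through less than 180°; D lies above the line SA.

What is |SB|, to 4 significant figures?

52.49

Checks: |SA| = 58.50 ✓; |GB| = 6.600 ✓; ∠(GB, BD) = 90.00° ✓; |BD| = 22.40 ✓; |SD| = 62.35 ✓.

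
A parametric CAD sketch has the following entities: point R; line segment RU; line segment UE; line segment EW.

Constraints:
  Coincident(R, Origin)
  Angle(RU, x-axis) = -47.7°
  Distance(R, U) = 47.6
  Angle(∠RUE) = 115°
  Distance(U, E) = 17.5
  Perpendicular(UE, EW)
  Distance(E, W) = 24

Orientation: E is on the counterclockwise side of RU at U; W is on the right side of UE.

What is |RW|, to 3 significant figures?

77.0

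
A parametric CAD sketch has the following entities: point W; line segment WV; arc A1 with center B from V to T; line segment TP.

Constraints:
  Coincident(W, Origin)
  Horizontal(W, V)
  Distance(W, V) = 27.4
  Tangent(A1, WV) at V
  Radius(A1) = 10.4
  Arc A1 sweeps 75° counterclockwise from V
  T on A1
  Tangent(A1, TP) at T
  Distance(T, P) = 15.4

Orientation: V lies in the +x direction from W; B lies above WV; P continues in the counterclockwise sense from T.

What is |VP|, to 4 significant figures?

26.59

W is at the origin; W and V share the same y with |WV| = 27.4 and V on the +x side, so V = (27.40, 0.000). A1 meets WV tangentially, so BV is at right angles to WV, so B = V + (0, 10.4) = (27.40, 10.40). On A1, V sits at bearing -90° from B; a 75° counterclockwise sweep puts T at bearing -15°, so T = B + 10.4·(cos -15°, sin -15°) = (37.45, 7.708). Since A1 is tangent to TP there, BT ⟂ TP, so TP runs along (−sin -15°, cos -15°); with |TP| = 15.4, P = (41.43, 22.58). Then |VP| = |P − V| = 26.59.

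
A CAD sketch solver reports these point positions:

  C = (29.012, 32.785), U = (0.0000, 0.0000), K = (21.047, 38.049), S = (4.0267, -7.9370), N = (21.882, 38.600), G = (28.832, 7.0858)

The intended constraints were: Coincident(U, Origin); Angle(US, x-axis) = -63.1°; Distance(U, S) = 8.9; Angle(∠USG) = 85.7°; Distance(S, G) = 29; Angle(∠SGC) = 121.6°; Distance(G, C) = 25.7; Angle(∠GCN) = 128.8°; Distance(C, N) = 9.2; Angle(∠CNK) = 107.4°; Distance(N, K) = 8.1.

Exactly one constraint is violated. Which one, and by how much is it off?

Distance(N, K) = 8.1 — off by 7.10.

U = (0.00, 0.00) ✓; US at -63.10° ✓; |US| = 8.900 ✓; ∠USG = 85.70° ✓; |SG| = 29.00 ✓; ∠SGC = 121.6° ✓; |GC| = 25.70 ✓; ∠GCN = 128.8° ✓; |CN| = 9.201 ✓; ∠CNK = 107.4° ✓; |NK| = 1.000 ✗.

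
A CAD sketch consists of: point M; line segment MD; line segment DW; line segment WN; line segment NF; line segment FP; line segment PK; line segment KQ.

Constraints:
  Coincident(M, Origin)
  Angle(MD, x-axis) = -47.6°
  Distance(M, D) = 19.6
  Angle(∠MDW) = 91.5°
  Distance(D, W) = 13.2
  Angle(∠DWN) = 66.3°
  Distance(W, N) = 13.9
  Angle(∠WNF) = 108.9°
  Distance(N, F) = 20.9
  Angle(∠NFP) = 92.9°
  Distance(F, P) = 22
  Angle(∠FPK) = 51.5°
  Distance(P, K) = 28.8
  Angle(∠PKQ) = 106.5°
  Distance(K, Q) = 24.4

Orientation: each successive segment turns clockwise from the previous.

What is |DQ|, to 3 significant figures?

30.0

M is at the origin; MD runs at -47.6° with length 19.6, so D = (13.2, -14.5). ∠MDW = 91.5° gives DW at -136° from the x-axis; with |DW| = 13.2, W = (3.71, -23.6). ∠DWN = 66.3° gives WN at 110° from the x-axis; with |WN| = 13.9, N = (-1.09, -10.6). ∠WNF = 108.9° gives NF at 39.1° from the x-axis; with |NF| = 20.9, F = (15.1, 2.60). ∠NFP = 92.9° gives FP at -48.0° from the x-axis; with |FP| = 22.0, P = (29.8, -13.7). ∠FPK = 51.5° gives PK at -176° from the x-axis; with |PK| = 28.8, K = (1.10, -15.5). ∠PKQ = 106.5° gives KQ at 110° from the x-axis; with |KQ| = 24.4, Q = (-7.25, 7.42). Then |DQ| = |Q − D| = 30.0.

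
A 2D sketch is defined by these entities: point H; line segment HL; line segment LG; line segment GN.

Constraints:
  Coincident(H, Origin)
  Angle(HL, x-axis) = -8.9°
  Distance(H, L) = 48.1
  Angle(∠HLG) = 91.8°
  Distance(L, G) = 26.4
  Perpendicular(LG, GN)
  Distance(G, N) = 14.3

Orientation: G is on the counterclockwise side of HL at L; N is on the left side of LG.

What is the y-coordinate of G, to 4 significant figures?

18.50

H is at the origin; HL runs at -8.9° with length 48.1, so L = 48.1·(cos -8.9°, sin -8.9°) = (47.52, -7.442). ∠HLG = 91.8°, so LG runs at -8.9° + (180° − 91.8°) = 79.30° from the x-axis; with |LG| = 26.4, G = L + 26.4·(cos 79.30°, sin 79.30°) = (52.42, 18.50). So G.y = 18.50.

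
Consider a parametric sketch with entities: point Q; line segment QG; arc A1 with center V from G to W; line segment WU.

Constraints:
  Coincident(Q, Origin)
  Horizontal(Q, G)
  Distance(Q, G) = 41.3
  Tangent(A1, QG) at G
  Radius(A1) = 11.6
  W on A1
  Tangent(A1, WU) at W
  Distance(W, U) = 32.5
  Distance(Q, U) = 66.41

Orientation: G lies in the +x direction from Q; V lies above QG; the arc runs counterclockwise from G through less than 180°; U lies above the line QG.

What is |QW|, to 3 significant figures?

54.4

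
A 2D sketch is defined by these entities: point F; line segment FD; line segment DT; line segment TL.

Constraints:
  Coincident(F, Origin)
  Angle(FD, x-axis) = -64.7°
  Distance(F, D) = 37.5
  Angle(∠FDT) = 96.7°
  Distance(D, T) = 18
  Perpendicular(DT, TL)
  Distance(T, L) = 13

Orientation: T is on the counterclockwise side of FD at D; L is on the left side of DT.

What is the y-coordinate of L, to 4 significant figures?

-15.84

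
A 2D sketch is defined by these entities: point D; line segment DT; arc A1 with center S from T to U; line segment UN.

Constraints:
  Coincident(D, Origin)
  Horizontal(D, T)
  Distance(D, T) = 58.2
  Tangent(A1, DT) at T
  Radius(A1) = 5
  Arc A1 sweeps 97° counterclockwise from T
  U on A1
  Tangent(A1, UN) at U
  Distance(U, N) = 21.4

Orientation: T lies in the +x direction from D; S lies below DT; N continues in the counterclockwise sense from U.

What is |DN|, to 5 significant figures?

61.965

On A1, T sits at bearing 90° from S; a 97° counterclockwise sweep puts U at bearing 187°, so U = S + 5.0·(cos 187°, sin 187°) = (53.237, -5.6093). Tangency of A1 to UN means the radius SU is perpendicular to UN, so UN runs along (−sin 187°, cos 187°); with |UN| = 21.4, N = (55.845, -26.850). Then |DN| = |N − D| = 61.965.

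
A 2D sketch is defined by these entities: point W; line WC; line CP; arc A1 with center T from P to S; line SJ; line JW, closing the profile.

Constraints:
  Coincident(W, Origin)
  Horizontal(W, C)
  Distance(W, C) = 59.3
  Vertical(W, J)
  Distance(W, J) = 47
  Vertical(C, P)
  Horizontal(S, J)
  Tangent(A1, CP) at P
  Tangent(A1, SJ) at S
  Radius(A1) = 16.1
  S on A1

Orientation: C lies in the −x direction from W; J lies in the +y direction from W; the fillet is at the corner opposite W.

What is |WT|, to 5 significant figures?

53.114

W and J share the same x with |WJ| = 47.0 and J on the +y side, so J = (0.0000, 47.000). The virtual corner opposite W is at (-59.300, 47.000). A1 meets CP tangentially, so TP is at right angles to CP and since A1 is tangent to SJ there, TS ⟂ SJ, with radius 16.1, so the center T sits 16.1 in from both sides at T = (-43.200, 30.900). Then |WT| = |T − W| = 53.114.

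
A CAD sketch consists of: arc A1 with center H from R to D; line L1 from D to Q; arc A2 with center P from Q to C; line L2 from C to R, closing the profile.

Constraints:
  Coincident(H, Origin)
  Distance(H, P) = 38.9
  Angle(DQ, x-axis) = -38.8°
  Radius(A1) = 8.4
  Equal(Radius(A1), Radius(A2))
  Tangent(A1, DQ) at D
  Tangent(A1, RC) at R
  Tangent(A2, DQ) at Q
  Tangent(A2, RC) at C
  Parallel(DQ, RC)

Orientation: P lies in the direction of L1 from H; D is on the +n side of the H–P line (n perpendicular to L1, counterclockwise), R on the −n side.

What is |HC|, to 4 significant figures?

39.80

The slot axis is L1's direction at -38.8°, so u = (cos -38.8°, sin -38.8°) = (0.7793, -0.6266) and n = (−sin -38.8°, cos -38.8°) = (0.6266, 0.7793). H is at the origin and P lies 38.9 along u from H, so P = 38.9·u = (30.32, -24.37). Tangency of A1 to both parallel lines with radius 8.4 puts D and R at H ± 8.4·n: D = (5.263, 6.546), R = (-5.263, -6.546). Equal radii place Q and C the same way about P: Q = P + 8.4·n = (35.58, -17.83), C = P − 8.4·n = (25.05, -30.92). Then |HC| = |C − H| = 39.80.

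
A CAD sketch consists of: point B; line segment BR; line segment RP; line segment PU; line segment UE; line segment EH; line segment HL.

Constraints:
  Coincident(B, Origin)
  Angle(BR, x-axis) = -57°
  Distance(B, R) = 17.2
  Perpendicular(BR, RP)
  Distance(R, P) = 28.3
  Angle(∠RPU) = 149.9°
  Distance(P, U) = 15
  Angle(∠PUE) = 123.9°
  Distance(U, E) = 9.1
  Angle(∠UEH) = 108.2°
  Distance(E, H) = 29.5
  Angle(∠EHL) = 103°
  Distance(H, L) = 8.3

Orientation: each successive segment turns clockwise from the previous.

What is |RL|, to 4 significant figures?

23.03

∠UEH = 108.2° gives EH at 55.00° from the x-axis; with |EH| = 29.5, H = (-17.88, 0.8543). ∠EHL = 103.0° gives HL at -22.00° from the x-axis; with |HL| = 8.3, L = (-10.18, -2.255). Then |RL| = |L − R| = 23.03.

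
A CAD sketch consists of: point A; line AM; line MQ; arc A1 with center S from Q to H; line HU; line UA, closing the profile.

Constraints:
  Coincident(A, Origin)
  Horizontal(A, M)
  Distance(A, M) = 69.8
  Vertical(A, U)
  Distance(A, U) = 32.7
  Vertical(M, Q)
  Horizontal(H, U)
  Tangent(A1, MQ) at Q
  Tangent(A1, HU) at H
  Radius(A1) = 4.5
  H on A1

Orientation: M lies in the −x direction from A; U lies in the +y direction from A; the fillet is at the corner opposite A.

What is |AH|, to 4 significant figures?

73.03

A is at the origin; AM is horizontal with |AM| = 69.8 and M on the −x side, so M = (-69.80, 0.000). AU is vertical with |AU| = 32.7 and U on the +y side, so U = (0.000, 32.70). The virtual corner opposite A is at (-69.80, 32.70). Tangency of A1 to MQ means the radius SQ is perpendicular to MQ and A1 meets HU tangentially, so SH is at right angles to HU, with radius 4.5, so the center S sits 4.5 in from both sides at S = (-65.30, 28.20). That places the tangent points at Q = (-69.80, 28.20) on MQ and H = (-65.30, 32.70) on HU. Then |AH| = |H − A| = 73.03.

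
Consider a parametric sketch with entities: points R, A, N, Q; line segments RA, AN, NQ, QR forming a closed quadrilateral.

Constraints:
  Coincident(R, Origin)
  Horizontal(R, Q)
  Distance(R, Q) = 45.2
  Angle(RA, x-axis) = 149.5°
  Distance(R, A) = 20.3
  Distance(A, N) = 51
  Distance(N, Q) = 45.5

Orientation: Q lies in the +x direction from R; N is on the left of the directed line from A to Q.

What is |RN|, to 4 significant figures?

46.72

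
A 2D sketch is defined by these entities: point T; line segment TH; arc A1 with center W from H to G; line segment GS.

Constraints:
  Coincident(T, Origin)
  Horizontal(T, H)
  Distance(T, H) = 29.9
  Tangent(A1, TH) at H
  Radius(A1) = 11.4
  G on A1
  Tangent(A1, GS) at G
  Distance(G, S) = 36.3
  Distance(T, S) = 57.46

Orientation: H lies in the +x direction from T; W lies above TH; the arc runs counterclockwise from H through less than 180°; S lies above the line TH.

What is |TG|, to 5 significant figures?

43.392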